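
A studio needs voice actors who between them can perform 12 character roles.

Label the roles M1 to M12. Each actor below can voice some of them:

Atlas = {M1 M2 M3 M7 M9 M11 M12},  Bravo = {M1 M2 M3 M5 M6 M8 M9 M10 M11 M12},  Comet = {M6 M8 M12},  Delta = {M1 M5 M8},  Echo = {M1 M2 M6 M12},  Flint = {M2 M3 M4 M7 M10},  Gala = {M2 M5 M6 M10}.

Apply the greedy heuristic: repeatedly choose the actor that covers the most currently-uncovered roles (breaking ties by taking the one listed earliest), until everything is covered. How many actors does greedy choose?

2

Greedy: pick Bravo (covers 10 new) → pick Flint (covers 2 new). Total picks: 2.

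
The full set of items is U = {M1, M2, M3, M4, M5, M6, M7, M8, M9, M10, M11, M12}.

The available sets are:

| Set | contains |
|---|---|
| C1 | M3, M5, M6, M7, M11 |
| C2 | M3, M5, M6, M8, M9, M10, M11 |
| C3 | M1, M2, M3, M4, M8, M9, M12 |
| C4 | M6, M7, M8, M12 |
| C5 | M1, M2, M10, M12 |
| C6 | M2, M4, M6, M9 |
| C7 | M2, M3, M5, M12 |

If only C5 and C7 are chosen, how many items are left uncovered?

6

Union of C5, C7 = {M1, M2, M3, M5, M10, M12}.
Not covered: M4, M6, M7, M8, M9, M11 — 6 items.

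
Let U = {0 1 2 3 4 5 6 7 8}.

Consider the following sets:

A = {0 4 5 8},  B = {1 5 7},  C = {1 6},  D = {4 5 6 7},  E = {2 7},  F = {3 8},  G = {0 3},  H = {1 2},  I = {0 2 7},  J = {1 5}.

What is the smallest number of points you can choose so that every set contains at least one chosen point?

4

T = {0, 1, 3, 7} meets every set (each contains at least one member of T), and |T| = 4.
No choice of 3 points meets every set, so 4 is the minimum.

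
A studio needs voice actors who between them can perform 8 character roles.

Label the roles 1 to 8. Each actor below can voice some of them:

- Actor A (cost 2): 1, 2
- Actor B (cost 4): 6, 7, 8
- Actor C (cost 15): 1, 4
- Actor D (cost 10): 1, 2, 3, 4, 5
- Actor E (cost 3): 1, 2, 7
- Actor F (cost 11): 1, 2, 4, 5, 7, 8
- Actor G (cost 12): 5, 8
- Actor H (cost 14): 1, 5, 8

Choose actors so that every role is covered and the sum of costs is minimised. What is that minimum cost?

B, D together cover every role (B ∪ D = {1, 2, 3, 4, 5, 6, 7, 8}); total cost 4 + 10 = 14.
The greedy pick A, B, D costs 16; no covering selection beats 14.

14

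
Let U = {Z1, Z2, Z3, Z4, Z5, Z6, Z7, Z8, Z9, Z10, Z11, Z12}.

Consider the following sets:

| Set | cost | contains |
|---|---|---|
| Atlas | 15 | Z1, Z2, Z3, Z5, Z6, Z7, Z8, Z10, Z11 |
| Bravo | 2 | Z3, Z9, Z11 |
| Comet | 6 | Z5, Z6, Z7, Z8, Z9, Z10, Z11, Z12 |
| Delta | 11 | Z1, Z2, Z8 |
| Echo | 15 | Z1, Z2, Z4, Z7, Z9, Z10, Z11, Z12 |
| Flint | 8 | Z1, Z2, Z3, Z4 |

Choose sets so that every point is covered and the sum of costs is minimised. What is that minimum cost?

14

Comet, Flint together cover every point (Comet ∪ Flint = {Z1, Z2, Z3, Z4, Z5, Z6, Z7, Z8, Z9, Z10, Z11, Z12}); total cost 6 + 8 = 14.
The greedy pick Bravo, Comet, Flint costs 16; no covering selection beats 14.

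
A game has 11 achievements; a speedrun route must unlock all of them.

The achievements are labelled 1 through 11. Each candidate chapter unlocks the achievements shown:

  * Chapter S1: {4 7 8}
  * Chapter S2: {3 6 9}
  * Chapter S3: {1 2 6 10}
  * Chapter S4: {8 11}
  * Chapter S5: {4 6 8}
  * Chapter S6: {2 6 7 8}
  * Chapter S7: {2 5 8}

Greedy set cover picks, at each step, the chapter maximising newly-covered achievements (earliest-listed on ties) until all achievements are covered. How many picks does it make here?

Greedy: pick S3 (covers 4 new) → pick S1 (covers 3 new) → pick S2 (covers 2 new) → pick S4 (covers 1 new) → pick S7 (covers 1 new). Total picks: 5.

5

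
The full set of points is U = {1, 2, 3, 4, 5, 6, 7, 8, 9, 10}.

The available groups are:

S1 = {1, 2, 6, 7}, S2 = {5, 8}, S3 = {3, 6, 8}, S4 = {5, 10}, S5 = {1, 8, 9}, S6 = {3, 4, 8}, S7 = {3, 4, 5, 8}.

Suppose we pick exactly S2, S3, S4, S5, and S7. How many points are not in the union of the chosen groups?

2

Union of S2, S3, S4, S5, S7 = {1, 3, 4, 5, 6, 8, 9, 10}.
Not covered: 2, 7 — 2 points.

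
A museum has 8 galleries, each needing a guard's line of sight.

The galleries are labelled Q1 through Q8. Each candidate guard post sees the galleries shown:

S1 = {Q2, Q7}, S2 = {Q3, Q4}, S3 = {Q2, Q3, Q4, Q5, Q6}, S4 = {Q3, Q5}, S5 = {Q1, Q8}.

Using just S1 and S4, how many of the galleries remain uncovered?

Union of S1, S4 = {Q2, Q3, Q5, Q7}.
Not covered: Q1, Q4, Q6, Q8 — 4 galleries.

4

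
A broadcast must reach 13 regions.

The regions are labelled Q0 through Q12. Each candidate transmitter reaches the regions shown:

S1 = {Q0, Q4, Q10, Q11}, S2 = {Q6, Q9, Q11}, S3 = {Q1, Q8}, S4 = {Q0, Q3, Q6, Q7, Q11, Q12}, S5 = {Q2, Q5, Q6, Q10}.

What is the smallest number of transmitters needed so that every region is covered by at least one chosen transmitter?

Take {S1, S2, S3, S4, S5}. Their union is {Q0, Q1, Q2, Q3, Q4, Q5, Q6, Q7, Q8, Q9, Q10, Q11, Q12}, which is all 13 regions.
No 4 of the 5 transmitters cover everything (all 5 combinations miss at least one region), so 5 is optimal.

5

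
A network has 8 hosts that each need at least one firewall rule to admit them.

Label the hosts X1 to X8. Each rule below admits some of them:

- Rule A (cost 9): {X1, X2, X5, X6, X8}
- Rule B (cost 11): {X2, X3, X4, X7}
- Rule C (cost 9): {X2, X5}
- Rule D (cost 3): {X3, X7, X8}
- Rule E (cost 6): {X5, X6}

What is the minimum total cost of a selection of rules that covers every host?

20

A, B together cover every host (A ∪ B = {X1, X2, X3, X4, X5, X6, X7, X8}); total cost 9 + 11 = 20.
The greedy pick D, A, B costs 23; no covering selection beats 20.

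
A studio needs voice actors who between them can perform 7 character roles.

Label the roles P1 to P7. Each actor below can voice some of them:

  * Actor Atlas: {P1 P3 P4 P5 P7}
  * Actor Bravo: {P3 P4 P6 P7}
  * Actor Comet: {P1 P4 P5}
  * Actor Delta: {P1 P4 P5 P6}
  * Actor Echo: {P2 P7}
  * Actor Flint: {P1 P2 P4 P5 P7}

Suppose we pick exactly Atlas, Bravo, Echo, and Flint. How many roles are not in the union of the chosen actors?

0

Union of Atlas, Bravo, Echo, Flint = {P1, P2, P3, P4, P5, P6, P7} — that's every role, so 0 are uncovered.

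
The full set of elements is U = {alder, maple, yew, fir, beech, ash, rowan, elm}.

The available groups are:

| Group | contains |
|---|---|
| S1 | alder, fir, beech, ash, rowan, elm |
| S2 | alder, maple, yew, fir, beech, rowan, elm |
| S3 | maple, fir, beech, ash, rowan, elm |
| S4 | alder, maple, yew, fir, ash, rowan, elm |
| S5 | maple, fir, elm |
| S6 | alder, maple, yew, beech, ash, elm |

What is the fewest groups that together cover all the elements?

2

S2 and S3 cover everything between them: the union {alder, maple, yew, fir, beech, ash, rowan, elm} is all of U.
No single group has all 8 elements (the largest, S2, has 7), so 2 is optimal.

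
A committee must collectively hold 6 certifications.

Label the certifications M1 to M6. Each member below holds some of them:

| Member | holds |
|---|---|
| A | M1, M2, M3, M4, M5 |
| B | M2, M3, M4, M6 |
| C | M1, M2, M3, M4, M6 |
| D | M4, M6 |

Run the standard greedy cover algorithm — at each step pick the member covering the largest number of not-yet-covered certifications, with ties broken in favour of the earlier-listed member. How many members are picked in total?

2

Greedy: pick A (covers 5 new) → pick B (covers 1 new). Total picks: 2.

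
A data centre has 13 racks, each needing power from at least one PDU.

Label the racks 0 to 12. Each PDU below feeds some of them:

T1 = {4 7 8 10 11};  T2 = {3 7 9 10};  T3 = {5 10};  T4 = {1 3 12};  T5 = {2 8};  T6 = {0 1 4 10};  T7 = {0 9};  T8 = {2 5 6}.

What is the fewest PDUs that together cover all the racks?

4

Take {T1, T4, T7, T8}. Their union is {0, 1, 2, 3, 4, 5, 6, 7, 8, 9, 10, 11, 12}, which is all 13 racks.
Only T1 contains 11, so T1 is forced; the remaining 8 racks need at least 3 more PDUs (each remaining PDU adds at most 3) — so at least 4 PDUs are needed, and 4 is optimal.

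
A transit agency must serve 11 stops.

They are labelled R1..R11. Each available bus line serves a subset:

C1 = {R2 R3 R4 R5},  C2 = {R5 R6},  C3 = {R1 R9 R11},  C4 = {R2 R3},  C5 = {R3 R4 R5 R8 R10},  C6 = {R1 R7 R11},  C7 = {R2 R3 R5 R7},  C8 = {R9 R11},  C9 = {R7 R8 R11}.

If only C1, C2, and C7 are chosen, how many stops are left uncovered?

5

Union of C1, C2, C7 = {R2, R3, R4, R5, R6, R7}.
Not covered: R1, R8, R9, R10, R11 — 5 stops.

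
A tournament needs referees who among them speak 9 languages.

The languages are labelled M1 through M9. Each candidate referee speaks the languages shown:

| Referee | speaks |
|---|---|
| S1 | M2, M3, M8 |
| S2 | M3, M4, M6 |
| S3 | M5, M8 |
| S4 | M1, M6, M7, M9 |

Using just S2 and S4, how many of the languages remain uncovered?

Union of S2, S4 = {M1, M3, M4, M6, M7, M9}.
Not covered: M2, M5, M8 — 3 languages.

3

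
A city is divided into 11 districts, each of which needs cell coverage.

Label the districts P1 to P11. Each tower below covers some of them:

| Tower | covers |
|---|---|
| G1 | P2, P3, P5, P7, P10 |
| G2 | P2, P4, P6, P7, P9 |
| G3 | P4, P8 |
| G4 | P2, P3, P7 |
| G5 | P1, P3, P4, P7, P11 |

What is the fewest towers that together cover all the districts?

G1 and G2 and G3 and G5 together: G1 ∪ G2 ∪ G3 ∪ G5 = {P1, P2, P3, P4, P5, P6, P7, P8, P9, P10, P11} — every district is covered.
No 3 of the 5 towers cover everything (all 10 combinations miss at least one district), so 4 is optimal.

4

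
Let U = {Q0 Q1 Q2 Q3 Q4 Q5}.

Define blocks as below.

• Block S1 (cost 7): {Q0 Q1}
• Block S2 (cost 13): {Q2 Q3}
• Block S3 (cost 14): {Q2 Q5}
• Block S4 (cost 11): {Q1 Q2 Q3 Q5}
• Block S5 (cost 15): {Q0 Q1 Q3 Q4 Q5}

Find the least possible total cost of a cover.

S4, S5 together cover every item (S4 ∪ S5 = {Q0, Q1, Q2, Q3, Q4, Q5}); total cost 11 + 15 = 26.
The greedy pick S4, S1, S5 costs 33; no covering selection beats 26.

26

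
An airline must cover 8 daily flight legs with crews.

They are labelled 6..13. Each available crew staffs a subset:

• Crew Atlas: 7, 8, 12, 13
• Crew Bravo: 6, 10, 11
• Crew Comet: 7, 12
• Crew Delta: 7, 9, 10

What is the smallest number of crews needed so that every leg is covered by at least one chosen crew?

Atlas and Bravo and Delta together: Atlas ∪ Bravo ∪ Delta = {6, 7, 8, 9, 10, 11, 12, 13} — every leg is covered.
Only Bravo contains 6, so Bravo is forced; the remaining 5 legs need at least 2 more crews (each remaining crew adds at most 4) — so at least 3 crews are needed, and 3 is optimal.

3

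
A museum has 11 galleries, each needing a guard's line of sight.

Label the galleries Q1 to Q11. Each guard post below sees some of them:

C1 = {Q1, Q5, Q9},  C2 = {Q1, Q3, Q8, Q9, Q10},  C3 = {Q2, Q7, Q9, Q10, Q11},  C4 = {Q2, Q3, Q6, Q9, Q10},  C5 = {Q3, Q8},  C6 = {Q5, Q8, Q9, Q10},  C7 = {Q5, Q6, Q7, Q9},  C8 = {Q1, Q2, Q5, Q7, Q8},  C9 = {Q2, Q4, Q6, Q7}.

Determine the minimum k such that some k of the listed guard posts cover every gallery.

4

C3 and C4 and C8 and C9 together: C3 ∪ C4 ∪ C8 ∪ C9 = {Q1, Q2, Q3, Q4, Q5, Q6, Q7, Q8, Q9, Q10, Q11} — every gallery is covered.
No 3 of the 9 guard posts cover everything (all 84 combinations miss at least one gallery), so 4 is optimal.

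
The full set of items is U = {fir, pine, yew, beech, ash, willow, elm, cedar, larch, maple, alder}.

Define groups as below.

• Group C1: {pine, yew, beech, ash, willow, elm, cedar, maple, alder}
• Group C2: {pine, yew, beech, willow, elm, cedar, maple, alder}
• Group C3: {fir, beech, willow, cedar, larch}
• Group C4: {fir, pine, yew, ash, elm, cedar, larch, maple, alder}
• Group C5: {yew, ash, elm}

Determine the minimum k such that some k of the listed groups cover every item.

C3 and C4 together: C3 ∪ C4 = {fir, pine, yew, beech, ash, willow, elm, cedar, larch, maple, alder} — every item is covered.
No single group has all 11 items (the largest, C1, has 9), so 2 is optimal.

2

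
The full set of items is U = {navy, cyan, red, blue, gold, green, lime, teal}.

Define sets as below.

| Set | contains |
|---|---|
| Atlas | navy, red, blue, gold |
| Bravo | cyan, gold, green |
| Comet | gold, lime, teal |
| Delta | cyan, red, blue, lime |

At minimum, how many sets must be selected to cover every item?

3

Take {Atlas, Bravo, Comet}. Their union is {navy, cyan, red, blue, gold, green, lime, teal}, which is all 8 items.
Only Atlas contains navy, so Atlas is forced; the remaining 4 items need at least 2 more sets (each remaining set adds at most 2) — so at least 3 sets are needed, and 3 is optimal.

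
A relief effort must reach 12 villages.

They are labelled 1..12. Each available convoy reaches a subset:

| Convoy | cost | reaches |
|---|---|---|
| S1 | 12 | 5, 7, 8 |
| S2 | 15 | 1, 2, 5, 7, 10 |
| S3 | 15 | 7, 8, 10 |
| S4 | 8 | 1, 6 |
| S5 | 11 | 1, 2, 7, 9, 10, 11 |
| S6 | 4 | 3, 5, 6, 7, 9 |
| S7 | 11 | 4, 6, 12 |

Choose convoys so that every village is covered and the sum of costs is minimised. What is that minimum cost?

38

S1, S5, S6, S7 together cover every village (S1 ∪ S5 ∪ S6 ∪ S7 = {1, 2, 3, 4, 5, 6, 7, 8, 9, 10, 11, 12}); total cost 12 + 11 + 4 + 11 = 38.
No covering selection has total cost below 38.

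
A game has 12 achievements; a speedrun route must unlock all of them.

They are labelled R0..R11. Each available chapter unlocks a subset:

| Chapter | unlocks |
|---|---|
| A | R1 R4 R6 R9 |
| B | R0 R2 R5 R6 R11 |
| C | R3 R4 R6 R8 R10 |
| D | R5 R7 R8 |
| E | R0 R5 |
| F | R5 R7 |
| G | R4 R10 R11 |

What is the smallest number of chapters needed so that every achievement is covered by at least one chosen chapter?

4

Take {A, B, C, F}. Their union is {R0, R1, R2, R3, R4, R5, R6, R7, R8, R9, R10, R11}, which is all 12 achievements.
No 3 of the 7 chapters cover everything (all 35 combinations miss at least one achievement), so 4 is optimal.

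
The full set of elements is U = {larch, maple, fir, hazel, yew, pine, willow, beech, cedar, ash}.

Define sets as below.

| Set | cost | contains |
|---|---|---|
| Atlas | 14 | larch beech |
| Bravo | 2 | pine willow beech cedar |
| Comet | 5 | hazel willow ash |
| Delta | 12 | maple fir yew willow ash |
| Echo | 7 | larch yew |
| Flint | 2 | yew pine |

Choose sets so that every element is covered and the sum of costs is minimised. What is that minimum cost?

26

Bravo, Comet, Delta, Echo together cover every element (Bravo ∪ Comet ∪ Delta ∪ Echo = {larch, maple, fir, hazel, yew, pine, willow, beech, cedar, ash}); total cost 2 + 5 + 12 + 7 = 26.
The greedy pick Bravo, Flint, Comet, Delta, Echo costs 28; no covering selection beats 26.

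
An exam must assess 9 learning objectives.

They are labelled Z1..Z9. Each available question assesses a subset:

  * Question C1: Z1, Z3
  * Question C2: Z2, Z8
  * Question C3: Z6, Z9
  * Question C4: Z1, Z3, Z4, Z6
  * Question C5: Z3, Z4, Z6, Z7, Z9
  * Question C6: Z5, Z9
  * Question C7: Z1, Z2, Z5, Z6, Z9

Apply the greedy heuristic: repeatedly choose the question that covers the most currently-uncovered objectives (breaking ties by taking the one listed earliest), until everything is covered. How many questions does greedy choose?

3

Greedy: pick C5 (covers 5 new) → pick C7 (covers 3 new) → pick C2 (covers 1 new). Total picks: 3.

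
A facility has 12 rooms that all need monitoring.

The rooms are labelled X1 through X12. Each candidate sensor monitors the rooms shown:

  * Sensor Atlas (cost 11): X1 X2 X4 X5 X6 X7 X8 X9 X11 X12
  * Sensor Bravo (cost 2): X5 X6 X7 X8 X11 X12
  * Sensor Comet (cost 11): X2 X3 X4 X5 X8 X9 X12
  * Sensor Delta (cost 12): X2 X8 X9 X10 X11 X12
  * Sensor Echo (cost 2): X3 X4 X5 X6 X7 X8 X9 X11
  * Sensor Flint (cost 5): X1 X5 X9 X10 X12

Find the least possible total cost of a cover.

Comet, Echo, Flint together cover every room (Comet ∪ Echo ∪ Flint = {X1, X2, X3, X4, X5, X6, X7, X8, X9, X10, X11, X12}); total cost 11 + 2 + 5 = 18.
No covering selection has total cost below 18.

18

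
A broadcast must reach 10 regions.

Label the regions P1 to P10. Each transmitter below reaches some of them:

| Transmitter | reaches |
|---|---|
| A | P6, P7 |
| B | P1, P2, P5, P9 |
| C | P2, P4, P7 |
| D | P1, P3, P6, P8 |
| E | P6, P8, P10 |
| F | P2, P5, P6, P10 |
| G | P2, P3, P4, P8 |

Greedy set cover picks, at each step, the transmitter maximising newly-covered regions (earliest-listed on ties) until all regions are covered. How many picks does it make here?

Greedy: pick B (covers 4 new) → pick D (covers 3 new) → pick C (covers 2 new) → pick E (covers 1 new). Total picks: 4.

4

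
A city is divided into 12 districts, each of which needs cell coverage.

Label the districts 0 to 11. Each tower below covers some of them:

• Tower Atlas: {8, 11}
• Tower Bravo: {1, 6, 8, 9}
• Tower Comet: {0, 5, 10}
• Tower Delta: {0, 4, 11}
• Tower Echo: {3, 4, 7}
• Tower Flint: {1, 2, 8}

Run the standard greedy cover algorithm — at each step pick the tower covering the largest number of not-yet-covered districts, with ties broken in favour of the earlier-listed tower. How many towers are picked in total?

Greedy: pick Bravo (covers 4 new) → pick Comet (covers 3 new) → pick Echo (covers 3 new) → pick Atlas (covers 1 new) → pick Flint (covers 1 new). Total picks: 5.

5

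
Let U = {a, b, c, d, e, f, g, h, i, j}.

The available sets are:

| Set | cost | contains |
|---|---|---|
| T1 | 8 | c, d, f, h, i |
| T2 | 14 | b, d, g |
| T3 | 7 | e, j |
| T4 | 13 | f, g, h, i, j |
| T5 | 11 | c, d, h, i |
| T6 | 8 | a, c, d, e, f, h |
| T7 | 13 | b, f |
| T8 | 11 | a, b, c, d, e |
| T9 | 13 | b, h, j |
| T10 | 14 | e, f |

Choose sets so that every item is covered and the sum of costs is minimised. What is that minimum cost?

T4, T8 together cover every item (T4 ∪ T8 = {a, b, c, d, e, f, g, h, i, j}); total cost 13 + 11 = 24.
The greedy pick T6, T4, T8 costs 32; no covering selection beats 24.

24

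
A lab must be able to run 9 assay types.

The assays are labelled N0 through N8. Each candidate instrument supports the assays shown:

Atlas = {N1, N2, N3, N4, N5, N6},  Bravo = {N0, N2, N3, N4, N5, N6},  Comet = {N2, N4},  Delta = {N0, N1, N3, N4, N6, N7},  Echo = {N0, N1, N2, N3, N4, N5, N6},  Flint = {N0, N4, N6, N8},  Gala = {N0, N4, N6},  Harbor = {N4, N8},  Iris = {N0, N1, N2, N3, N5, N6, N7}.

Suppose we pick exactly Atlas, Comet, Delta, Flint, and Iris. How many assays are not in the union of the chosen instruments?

0

Union of Atlas, Comet, Delta, Flint, Iris = {N0, N1, N2, N3, N4, N5, N6, N7, N8} — that's every assay, so 0 are uncovered.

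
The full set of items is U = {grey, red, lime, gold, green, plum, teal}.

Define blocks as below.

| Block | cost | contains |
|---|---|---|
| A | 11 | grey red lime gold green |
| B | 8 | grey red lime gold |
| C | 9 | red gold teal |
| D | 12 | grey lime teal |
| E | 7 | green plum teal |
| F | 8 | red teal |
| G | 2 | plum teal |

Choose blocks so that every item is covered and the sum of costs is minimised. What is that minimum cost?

13

A, G together cover every item (A ∪ G = {grey, red, lime, gold, green, plum, teal}); total cost 11 + 2 = 13.
The greedy pick G, B, E costs 17; no covering selection beats 13.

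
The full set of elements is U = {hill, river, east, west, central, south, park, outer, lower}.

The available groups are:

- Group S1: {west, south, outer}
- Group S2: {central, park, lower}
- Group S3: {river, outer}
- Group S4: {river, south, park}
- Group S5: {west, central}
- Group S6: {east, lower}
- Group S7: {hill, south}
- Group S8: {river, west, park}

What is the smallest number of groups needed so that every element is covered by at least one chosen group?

S1 and S2 and S4 and S6 and S7 together: S1 ∪ S2 ∪ S4 ∪ S6 ∪ S7 = {hill, river, east, west, central, south, park, outer, lower} — every element is covered.
No 4 of the 8 groups cover everything (all 70 combinations miss at least one element), so 5 is optimal.

5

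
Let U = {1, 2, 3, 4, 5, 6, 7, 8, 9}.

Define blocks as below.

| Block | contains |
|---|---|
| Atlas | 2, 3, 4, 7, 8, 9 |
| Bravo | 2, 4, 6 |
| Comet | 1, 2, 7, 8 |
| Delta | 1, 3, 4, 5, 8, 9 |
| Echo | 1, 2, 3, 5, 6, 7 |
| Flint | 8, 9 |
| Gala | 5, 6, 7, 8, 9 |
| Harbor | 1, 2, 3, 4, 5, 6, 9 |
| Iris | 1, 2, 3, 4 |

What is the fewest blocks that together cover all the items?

2

Take {Delta, Echo}. Their union is {1, 2, 3, 4, 5, 6, 7, 8, 9}, which is all 9 items.
No single block has all 9 items (the largest, Harbor, has 7), so 2 is optimal.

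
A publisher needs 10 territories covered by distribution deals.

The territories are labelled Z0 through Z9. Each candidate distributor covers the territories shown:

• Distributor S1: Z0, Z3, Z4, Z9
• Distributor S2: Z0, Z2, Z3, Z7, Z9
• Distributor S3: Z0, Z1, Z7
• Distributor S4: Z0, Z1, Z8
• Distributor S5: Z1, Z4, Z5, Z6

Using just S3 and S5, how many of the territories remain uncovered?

4

Union of S3, S5 = {Z0, Z1, Z4, Z5, Z6, Z7}.
Not covered: Z2, Z3, Z8, Z9 — 4 territories.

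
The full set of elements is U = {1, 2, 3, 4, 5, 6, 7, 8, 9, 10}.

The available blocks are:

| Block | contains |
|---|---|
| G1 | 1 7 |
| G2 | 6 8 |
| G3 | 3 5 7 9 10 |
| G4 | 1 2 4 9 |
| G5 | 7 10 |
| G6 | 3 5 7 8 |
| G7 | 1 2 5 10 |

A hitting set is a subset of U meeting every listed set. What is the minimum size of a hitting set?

H = {1, 8, 10} meets every block (each contains at least one member of H), and |H| = 3.
The blocks G2, G4, G5 are pairwise disjoint, so any hitting set needs a separate element for each — at least 3. Hence 3 is optimal.

3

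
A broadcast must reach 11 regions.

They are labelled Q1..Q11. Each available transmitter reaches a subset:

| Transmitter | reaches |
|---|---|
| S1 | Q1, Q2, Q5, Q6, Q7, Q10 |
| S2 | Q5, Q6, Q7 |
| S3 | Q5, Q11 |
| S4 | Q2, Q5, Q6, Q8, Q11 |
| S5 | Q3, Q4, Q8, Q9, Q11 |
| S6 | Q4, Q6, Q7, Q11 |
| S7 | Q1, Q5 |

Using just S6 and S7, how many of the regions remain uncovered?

5

Union of S6, S7 = {Q1, Q4, Q5, Q6, Q7, Q11}.
Not covered: Q2, Q3, Q8, Q9, Q10 — 5 regions.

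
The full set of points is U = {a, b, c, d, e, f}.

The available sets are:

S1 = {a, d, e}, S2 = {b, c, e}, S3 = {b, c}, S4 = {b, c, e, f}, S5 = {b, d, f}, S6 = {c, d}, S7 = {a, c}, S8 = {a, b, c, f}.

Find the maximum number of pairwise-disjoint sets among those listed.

S1, S3 are pairwise disjoint (S1={a,d,e}; S3={b,c}).
Every remaining set overlaps one of these, and no 3 of the listed sets are pairwise disjoint, so 2 is the maximum.

2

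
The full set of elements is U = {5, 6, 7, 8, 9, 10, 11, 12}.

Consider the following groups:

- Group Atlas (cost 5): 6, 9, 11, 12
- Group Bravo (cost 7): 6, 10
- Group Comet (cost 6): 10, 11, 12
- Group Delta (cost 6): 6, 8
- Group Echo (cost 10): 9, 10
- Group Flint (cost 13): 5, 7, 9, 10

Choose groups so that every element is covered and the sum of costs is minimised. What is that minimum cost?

24

Atlas, Delta, Flint together cover every element (Atlas ∪ Delta ∪ Flint = {5, 6, 7, 8, 9, 10, 11, 12}); total cost 5 + 6 + 13 = 24.
No covering selection has total cost below 24.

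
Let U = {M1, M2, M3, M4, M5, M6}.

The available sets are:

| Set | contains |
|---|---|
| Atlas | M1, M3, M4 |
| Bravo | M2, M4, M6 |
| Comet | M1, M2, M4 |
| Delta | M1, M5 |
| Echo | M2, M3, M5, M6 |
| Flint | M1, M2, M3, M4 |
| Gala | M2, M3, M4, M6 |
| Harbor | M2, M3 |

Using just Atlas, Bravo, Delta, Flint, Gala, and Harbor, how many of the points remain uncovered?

0

Union of Atlas, Bravo, Delta, Flint, Gala, Harbor = {M1, M2, M3, M4, M5, M6} — that's every point, so 0 are uncovered.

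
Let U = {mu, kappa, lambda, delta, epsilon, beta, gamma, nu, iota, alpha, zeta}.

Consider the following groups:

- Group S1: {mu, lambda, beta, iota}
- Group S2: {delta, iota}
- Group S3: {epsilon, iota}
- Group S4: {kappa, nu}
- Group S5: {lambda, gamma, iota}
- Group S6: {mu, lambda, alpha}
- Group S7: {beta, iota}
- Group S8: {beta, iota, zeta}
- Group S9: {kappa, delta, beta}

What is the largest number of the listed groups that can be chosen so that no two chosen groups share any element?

S4, S6, S8 are pairwise disjoint (S4={kappa,nu}; S6={mu,lambda,alpha}; S8={beta,iota,zeta}).
Every remaining group overlaps one of these, and no 4 of the listed groups are pairwise disjoint, so 3 is the maximum.

3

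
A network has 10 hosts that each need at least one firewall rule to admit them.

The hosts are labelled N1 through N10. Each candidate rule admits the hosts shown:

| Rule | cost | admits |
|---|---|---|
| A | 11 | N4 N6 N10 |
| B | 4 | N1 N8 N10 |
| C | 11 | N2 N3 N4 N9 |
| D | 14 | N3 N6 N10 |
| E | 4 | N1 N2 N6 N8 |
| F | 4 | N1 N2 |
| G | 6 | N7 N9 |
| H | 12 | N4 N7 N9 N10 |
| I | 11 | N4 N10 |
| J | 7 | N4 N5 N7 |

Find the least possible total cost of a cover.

26

B, C, E, J together cover every host (B ∪ C ∪ E ∪ J = {N1, N2, N3, N4, N5, N6, N7, N8, N9, N10}); total cost 4 + 11 + 4 + 7 = 26.
No covering selection has total cost below 26.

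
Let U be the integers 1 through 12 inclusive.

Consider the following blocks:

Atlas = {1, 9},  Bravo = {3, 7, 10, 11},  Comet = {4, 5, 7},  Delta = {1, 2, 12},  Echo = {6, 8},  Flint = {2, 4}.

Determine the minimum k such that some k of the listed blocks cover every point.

5

Atlas, Bravo, Comet, Delta, and Echo cover everything between them: the union {1, 2, 3, 4, 5, 6, 7, 8, 9, 10, 11, 12} is all of U.
No 4 of the 6 blocks cover everything (all 15 combinations miss at least one point), so 5 is optimal.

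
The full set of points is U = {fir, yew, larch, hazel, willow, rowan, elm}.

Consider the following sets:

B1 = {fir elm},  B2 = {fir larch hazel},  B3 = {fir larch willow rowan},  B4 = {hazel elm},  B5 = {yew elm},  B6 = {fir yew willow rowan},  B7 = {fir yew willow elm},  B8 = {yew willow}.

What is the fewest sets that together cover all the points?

3

B2, B6, and B7 cover everything between them: the union {fir, yew, larch, hazel, willow, rowan, elm} is all of U.
No 2 of the 8 sets cover everything (all 28 combinations miss at least one point), so 3 is optimal.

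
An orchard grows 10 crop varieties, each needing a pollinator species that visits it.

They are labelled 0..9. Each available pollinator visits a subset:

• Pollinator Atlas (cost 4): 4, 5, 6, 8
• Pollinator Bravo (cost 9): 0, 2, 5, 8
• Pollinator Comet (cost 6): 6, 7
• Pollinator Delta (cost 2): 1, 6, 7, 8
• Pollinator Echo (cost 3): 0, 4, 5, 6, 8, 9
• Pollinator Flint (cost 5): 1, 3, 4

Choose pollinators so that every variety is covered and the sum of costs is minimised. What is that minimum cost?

Bravo, Delta, Echo, Flint together cover every variety (Bravo ∪ Delta ∪ Echo ∪ Flint = {0, 1, 2, 3, 4, 5, 6, 7, 8, 9}); total cost 9 + 2 + 3 + 5 = 19.
No covering selection has total cost below 19.

19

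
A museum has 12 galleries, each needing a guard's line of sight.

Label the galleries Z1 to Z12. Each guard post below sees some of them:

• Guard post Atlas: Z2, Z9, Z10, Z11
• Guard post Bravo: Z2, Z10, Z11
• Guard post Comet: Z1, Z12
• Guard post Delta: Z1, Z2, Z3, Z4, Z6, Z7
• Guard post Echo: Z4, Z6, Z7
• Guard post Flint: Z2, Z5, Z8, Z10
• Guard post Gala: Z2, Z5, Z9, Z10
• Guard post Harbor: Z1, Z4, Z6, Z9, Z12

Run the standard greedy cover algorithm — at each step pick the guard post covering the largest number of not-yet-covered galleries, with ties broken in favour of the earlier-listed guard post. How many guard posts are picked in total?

4

Greedy: pick Delta (covers 6 new) → pick Atlas (covers 3 new) → pick Flint (covers 2 new) → pick Comet (covers 1 new). Total picks: 4.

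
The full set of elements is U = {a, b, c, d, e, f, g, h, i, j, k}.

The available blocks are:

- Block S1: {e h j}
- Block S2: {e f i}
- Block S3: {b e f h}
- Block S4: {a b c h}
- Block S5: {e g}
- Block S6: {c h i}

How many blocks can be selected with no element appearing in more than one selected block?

S5, S6 are pairwise disjoint (S5={e,g}; S6={c,h,i}).
Every remaining block overlaps one of these, and no 3 of the listed blocks are pairwise disjoint, so 2 is the maximum.

2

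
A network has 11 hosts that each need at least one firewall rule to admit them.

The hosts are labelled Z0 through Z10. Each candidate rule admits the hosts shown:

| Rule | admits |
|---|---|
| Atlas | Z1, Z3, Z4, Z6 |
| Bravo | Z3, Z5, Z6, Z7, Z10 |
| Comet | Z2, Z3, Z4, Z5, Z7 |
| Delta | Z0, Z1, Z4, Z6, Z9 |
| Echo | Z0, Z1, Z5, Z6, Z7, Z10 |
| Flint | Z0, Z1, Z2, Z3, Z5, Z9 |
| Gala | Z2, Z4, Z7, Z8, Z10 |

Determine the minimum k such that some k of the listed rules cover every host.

Delta and Flint and Gala together: Delta ∪ Flint ∪ Gala = {Z0, Z1, Z2, Z3, Z4, Z5, Z6, Z7, Z8, Z9, Z10} — every host is covered.
Only Gala contains Z8, so Gala is forced; the remaining 6 hosts need at least 2 more rules (each remaining rule adds at most 5) — so at least 3 rules are needed, and 3 is optimal.

3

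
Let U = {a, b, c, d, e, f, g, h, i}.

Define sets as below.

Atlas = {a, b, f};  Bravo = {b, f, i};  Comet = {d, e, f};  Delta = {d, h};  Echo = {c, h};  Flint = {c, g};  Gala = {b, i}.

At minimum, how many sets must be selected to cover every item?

5

Atlas, Comet, Delta, Flint, and Gala cover everything between them: the union {a, b, c, d, e, f, g, h, i} is all of U.
No 4 of the 7 sets cover everything (all 35 combinations miss at least one item), so 5 is optimal.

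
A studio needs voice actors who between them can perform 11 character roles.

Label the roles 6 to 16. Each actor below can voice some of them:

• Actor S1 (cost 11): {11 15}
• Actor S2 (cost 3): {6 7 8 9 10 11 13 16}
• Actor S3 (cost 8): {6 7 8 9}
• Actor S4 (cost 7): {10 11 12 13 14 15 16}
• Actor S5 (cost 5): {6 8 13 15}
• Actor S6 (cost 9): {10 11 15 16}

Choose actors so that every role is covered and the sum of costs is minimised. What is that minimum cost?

10

S2, S4 together cover every role (S2 ∪ S4 = {6, 7, 8, 9, 10, 11, 12, 13, 14, 15, 16}); total cost 3 + 7 = 10.
No covering selection has total cost below 10.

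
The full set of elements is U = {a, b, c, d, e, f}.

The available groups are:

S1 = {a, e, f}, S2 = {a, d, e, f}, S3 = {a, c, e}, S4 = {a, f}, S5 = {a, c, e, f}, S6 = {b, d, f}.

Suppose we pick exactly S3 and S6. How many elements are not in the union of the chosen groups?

0

Union of S3, S6 = {a, b, c, d, e, f} — that's every element, so 0 are uncovered.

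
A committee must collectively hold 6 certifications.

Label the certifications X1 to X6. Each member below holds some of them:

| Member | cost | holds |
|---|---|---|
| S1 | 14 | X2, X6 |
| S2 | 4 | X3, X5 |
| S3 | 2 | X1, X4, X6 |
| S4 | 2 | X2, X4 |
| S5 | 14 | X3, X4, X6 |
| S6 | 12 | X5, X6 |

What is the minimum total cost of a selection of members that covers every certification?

S2, S3, S4 together cover every certification (S2 ∪ S3 ∪ S4 = {X1, X2, X3, X4, X5, X6}); total cost 4 + 2 + 2 = 8.
No covering selection has total cost below 8.

8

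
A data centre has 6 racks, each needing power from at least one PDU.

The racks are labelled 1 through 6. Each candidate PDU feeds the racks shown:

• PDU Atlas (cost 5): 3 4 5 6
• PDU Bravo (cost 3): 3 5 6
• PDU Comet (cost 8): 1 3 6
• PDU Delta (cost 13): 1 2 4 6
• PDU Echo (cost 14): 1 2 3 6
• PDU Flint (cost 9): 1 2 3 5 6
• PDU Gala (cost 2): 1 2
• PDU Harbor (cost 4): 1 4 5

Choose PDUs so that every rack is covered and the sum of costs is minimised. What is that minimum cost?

Atlas, Gala together cover every rack (Atlas ∪ Gala = {1, 2, 3, 4, 5, 6}); total cost 5 + 2 = 7.
The greedy pick Bravo, Gala, Harbor costs 9; no covering selection beats 7.

7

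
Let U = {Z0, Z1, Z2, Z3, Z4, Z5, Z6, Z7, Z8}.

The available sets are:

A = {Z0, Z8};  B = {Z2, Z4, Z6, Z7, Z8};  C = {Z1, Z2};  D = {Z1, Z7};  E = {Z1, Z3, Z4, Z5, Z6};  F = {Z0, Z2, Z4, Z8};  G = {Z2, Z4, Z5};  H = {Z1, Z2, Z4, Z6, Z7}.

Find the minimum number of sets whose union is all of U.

3

A, E, and H cover everything between them: the union {Z0, Z1, Z2, Z3, Z4, Z5, Z6, Z7, Z8} is all of U.
Only E contains Z3, so E is forced; the remaining 4 points need at least 2 more sets (each remaining set adds at most 3) — so at least 3 sets are needed, and 3 is optimal.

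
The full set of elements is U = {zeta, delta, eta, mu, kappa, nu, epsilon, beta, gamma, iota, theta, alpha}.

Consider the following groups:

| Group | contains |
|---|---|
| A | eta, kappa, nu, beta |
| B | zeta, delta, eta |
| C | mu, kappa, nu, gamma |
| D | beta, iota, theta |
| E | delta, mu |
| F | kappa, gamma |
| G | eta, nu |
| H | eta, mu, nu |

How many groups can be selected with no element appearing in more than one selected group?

D, E, F, G are pairwise disjoint (D={beta,iota,theta}; E={delta,mu}; F={kappa,gamma}; G={eta,nu}).
Every remaining group overlaps one of these, and no 5 of the listed groups are pairwise disjoint, so 4 is the maximum.

4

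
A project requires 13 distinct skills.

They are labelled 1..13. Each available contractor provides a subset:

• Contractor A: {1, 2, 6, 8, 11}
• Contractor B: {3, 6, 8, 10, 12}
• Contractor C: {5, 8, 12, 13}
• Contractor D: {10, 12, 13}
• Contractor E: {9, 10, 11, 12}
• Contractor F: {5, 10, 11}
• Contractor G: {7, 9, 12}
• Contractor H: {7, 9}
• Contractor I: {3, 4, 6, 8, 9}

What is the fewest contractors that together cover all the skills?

Take {A, C, E, G, I}. Their union is {1, 2, 3, 4, 5, 6, 7, 8, 9, 10, 11, 12, 13}, which is all 13 skills.
No 4 of the 9 contractors cover everything (all 126 combinations miss at least one skill), so 5 is optimal.

5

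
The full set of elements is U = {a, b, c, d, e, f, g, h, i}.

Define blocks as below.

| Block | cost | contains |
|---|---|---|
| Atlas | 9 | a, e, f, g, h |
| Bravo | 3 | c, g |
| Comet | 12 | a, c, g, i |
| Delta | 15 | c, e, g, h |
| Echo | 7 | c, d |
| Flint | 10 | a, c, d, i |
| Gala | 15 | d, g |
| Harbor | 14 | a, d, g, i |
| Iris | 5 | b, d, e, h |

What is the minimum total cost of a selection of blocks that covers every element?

Atlas, Flint, Iris together cover every element (Atlas ∪ Flint ∪ Iris = {a, b, c, d, e, f, g, h, i}); total cost 9 + 10 + 5 = 24.
The greedy pick Iris, Bravo, Atlas, Flint costs 27; no covering selection beats 24.

24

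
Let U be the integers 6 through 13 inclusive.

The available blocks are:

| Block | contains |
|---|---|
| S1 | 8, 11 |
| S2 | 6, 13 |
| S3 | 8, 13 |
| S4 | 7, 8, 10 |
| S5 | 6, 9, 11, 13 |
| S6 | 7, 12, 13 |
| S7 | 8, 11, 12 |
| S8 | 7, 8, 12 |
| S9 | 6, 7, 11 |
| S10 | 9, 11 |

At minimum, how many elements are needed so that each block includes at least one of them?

Take H = {8, 11, 13}. Each listed block contains at least one of these, so H is a hitting set of size 3.
The blocks S2, S4, S10 are pairwise disjoint, so any hitting set needs a separate element for each — at least 3. Hence 3 is optimal.

3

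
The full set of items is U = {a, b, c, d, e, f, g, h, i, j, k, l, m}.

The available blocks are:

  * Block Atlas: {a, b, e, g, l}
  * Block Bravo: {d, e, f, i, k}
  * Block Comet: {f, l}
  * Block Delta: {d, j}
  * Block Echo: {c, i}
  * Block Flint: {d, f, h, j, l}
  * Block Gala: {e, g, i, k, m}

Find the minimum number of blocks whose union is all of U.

Atlas, Echo, Flint, and Gala cover everything between them: the union {a, b, c, d, e, f, g, h, i, j, k, l, m} is all of U.
Only Echo contains c, so Echo is forced; the remaining 11 items need at least 3 more blocks (each remaining block adds at most 5) — so at least 4 blocks are needed, and 4 is optimal.

4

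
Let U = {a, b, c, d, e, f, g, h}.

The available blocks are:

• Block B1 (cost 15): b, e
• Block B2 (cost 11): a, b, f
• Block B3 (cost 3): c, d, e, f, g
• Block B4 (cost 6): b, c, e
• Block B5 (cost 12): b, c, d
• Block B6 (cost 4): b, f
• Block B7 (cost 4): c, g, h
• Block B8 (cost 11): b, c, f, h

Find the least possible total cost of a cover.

18

B2, B3, B7 together cover every item (B2 ∪ B3 ∪ B7 = {a, b, c, d, e, f, g, h}); total cost 11 + 3 + 4 = 18.
The greedy pick B3, B6, B7, B2 costs 22; no covering selection beats 18.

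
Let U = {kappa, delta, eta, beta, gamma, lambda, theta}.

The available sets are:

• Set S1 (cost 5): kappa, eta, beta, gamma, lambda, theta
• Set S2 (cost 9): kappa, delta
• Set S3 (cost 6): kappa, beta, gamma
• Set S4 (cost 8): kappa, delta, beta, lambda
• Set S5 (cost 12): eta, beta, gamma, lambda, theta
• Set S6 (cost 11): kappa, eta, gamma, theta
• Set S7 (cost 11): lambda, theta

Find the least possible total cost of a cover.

13

S1, S4 together cover every element (S1 ∪ S4 = {kappa, delta, eta, beta, gamma, lambda, theta}); total cost 5 + 8 = 13.
No covering selection has total cost below 13.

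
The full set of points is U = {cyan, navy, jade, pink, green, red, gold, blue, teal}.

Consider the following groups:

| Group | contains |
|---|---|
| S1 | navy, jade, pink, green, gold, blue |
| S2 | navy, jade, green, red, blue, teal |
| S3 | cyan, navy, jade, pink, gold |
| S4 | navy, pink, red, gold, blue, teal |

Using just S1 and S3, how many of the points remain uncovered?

Union of S1, S3 = {cyan, navy, jade, pink, green, gold, blue}.
Not covered: red, teal — 2 points.

2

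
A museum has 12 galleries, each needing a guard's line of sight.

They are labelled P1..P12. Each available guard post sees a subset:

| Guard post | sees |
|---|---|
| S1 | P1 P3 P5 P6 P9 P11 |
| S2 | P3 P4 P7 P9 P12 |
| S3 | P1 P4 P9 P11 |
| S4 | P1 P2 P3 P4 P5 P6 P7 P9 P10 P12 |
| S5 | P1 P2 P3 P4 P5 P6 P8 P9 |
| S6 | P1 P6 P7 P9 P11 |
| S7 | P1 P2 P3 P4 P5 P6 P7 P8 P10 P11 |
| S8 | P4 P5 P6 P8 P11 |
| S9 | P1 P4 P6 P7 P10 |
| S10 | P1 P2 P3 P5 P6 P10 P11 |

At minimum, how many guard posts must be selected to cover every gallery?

2

Take {S4, S8}. Their union is {P1, P2, P3, P4, P5, P6, P7, P8, P9, P10, P11, P12}, which is all 12 galleries.
No single guard post has all 12 galleries (the largest, S4, has 10), so 2 is optimal.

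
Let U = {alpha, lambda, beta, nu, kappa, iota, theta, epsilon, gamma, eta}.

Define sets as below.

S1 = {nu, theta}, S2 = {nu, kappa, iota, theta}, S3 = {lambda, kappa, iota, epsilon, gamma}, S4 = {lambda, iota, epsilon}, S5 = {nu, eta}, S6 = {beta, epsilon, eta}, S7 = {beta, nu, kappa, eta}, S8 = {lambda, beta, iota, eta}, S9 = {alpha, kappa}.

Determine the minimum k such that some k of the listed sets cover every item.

4

S1 and S3 and S6 and S9 together: S1 ∪ S3 ∪ S6 ∪ S9 = {alpha, lambda, beta, nu, kappa, iota, theta, epsilon, gamma, eta} — every item is covered.
No 3 of the 9 sets cover everything (all 84 combinations miss at least one item), so 4 is optimal.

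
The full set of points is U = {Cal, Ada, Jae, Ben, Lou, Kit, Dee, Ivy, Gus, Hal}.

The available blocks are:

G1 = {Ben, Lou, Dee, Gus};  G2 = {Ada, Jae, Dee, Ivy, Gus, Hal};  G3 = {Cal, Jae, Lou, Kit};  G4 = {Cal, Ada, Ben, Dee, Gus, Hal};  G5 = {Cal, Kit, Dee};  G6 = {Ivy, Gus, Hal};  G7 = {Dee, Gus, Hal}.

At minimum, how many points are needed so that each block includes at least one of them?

The 2 points {Cal, Gus} hit every block.
The blocks G5, G6 are pairwise disjoint, so any hitting set needs a separate point for each — at least 2. Hence 2 is optimal.

2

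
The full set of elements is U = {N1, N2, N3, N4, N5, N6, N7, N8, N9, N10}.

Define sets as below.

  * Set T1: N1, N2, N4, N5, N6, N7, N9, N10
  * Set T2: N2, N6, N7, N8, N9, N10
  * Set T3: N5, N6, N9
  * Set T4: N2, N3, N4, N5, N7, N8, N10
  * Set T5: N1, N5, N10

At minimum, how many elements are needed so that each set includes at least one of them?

2

H = {N9, N10} meets every set (each contains at least one member of H), and |H| = 2.
No single element lies in every set, so at least 2 are needed and 2 is optimal.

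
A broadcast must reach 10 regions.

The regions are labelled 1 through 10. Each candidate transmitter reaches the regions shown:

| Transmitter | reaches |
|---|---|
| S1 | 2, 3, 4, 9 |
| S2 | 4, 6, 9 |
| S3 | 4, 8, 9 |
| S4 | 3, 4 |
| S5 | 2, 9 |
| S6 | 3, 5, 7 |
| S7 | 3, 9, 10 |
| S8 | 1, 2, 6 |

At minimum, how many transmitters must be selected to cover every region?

4

Take {S3, S6, S7, S8}. Their union is {1, 2, 3, 4, 5, 6, 7, 8, 9, 10}, which is all 10 regions.
Only S8 contains 1, so S8 is forced; the remaining 7 regions need at least 3 more transmitters (each remaining transmitter adds at most 3) — so at least 4 transmitters are needed, and 4 is optimal.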